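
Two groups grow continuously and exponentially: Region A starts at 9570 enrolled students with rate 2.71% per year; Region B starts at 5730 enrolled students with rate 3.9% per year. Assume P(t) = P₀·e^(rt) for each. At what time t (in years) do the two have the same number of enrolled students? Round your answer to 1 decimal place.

t ≈ 43.1 years

9570·e^(0.0271t) = 5730·e^(0.039t)
9570/5730 = e^((0.039 − 0.0271)t) → ln(1.67016) = 0.0119·t
t = 0.51292 / 0.0119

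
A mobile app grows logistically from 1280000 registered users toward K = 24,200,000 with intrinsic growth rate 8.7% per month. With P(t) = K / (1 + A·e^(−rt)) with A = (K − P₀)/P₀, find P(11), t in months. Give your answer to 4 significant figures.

A = (24200000 − 1280000)/1280000 = 17.90625
P(11) = 24200000 / (1 + 17.90625·e^(−0.087·11)) = 24200000 / (1 + 17.90625·0.384043)
= 24200000 / 7.87678 ≈ 3072323.32

≈ 3,072,000 registered users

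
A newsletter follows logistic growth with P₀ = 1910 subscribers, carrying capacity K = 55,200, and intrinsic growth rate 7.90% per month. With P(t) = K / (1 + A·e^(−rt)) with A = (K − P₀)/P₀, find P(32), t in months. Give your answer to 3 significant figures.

≈ 17,100 subscribers

A = (55200 − 1910)/1910 = 27.90052
P(32) = 55200 / (1 + 27.90052·e^(−0.079·32)) = 55200 / (1 + 27.90052·0.079818)
= 55200 / 3.22698 ≈ 17105.79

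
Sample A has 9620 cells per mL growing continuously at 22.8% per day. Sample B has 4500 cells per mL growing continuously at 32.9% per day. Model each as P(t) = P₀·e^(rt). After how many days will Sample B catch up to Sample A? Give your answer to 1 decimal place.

t ≈ 7.5 days

9620·e^(0.228t) = 4500·e^(0.329t)
9620/4500 = e^((0.329 − 0.228)t) → ln(2.13778) = 0.101·t
t = 0.75977 / 0.101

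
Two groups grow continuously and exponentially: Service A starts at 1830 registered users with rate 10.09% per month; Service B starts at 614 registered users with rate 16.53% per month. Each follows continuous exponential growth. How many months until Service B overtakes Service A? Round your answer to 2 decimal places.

1830·e^(0.1009t) = 614·e^(0.1653t)
1830/614 = e^((0.1653 − 0.1009)t) → ln(2.98046) = 0.0644·t
t = 1.09208 / 0.0644

t ≈ 16.96 months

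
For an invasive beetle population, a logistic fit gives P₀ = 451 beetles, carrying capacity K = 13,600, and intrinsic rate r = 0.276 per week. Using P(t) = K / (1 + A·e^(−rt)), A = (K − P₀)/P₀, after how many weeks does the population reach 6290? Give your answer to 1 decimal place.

t ≈ 11.7 weeks

A = (13600 − 451)/451 = 29.15521
6290 = 13600/(1 + 29.15521·e^(−0.276t)) → 1 + 29.15521·e^(−0.276t) = 2.16216
e^(−0.276t) = 0.039861 → t = ln(25.08704)/0.276 = 3.22235/0.276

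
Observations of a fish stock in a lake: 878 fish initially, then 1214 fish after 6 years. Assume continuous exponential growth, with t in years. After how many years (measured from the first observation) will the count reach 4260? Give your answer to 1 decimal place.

r = ln(1214/878) / 6 ≈ 0.054005 per year
t = ln(4260/878) / r = 1.57938 / 0.054005 ≈ 29.245

t ≈ 29.2 years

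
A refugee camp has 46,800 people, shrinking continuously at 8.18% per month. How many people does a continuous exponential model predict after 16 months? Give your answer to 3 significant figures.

≈ 12,600 people

P(16) = 46800 · e^(-0.0818·16) = 46800 · e^(-1.3088)
= 46800 · 0.27014 ≈ 12642.74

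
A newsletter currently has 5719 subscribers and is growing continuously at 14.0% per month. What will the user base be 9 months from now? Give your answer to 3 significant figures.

≈ 20,200 subscribers

P(9) = 5719 · e^(0.14·9) = 5719 · e^(1.26)
= 5719 · 3.52542 ≈ 20161.89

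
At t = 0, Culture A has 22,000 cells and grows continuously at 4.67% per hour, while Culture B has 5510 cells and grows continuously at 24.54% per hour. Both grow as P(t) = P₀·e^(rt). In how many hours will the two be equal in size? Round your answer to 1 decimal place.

22000·e^(0.0467t) = 5510·e^(0.2454t)
22000/5510 = e^((0.2454 − 0.0467)t) → ln(3.99274) = 0.1987·t
t = 1.38448 / 0.1987

t ≈ 7.0 hours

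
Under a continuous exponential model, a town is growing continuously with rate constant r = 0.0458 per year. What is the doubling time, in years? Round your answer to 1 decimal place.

doubling time ≈ 15.1 years

doubling time = ln(2) / |r| = 0.69315 / 0.0458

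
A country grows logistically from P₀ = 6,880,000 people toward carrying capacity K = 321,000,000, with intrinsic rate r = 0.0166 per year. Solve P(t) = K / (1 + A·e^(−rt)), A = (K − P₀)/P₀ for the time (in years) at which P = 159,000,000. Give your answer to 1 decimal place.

A = (321000000 − 6880000)/6880000 = 45.65698
159000000 = 321000000/(1 + 45.65698·e^(−0.0166t)) → 1 + 45.65698·e^(−0.0166t) = 2.01887
e^(−0.0166t) = 0.022316 → t = ln(44.81148)/0.0166 = 3.80246/0.0166

t ≈ 229.1 years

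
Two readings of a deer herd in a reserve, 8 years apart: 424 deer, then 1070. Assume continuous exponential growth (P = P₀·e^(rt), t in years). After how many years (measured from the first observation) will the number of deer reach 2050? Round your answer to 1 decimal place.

t ≈ 13.6 years

r = ln(1070/424) / 8 ≈ 0.11571 per year
t = ln(2050/424) / r = 1.57586 / 0.11571 ≈ 13.619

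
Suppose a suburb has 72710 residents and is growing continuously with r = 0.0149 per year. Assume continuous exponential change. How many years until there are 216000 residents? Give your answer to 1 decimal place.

t ≈ 73.1 years

216000 = 72710 · e^(0.0149·t)
t = ln(216000/72710) / 0.0149 = ln(2.97071) / 0.0149 = 1.0888 / 0.0149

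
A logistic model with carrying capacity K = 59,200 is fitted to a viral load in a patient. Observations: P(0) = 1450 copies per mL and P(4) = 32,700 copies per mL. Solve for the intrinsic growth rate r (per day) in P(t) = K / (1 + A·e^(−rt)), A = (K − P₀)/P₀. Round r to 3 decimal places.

A = (59200 − 1450)/1450 = 39.82759
32700 = 59200/(1 + 39.82759·e^(−r·4)) → e^(−4r) = (1.8104 − 1)/39.82759 = 0.020348
r = −ln(0.020348)/4 = 3.89479/4

r ≈ 0.974 per day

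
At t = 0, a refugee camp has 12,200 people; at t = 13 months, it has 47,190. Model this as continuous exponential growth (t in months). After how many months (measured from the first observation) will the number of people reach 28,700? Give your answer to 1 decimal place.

t ≈ 8.2 months

r = ln(47190/12200) / 13 ≈ 0.104057 per month
t = ln(28700/12200) / r = 0.85546 / 0.104057 ≈ 8.221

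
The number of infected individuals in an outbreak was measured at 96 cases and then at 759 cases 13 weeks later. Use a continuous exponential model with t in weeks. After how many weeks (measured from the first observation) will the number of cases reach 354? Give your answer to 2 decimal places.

r = ln(759/96) / 13 ≈ 0.15905 per week
t = ln(354/96) / r = 1.30495 / 0.15905 ≈ 8.205

t ≈ 8.20 weeks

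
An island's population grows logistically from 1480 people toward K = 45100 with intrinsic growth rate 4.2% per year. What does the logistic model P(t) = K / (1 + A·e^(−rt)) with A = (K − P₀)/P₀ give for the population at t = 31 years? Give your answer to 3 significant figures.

≈ 5,000 people

A = (45100 − 1480)/1480 = 29.47297
P(31) = 45100 / (1 + 29.47297·e^(−0.042·31)) = 45100 / (1 + 29.47297·0.271987)
= 45100 / 9.01627 ≈ 5002.07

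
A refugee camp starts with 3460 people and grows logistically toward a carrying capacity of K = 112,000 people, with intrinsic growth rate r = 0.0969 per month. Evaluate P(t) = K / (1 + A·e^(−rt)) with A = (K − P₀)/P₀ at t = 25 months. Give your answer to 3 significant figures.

≈ 29,600 people

A = (112000 − 3460)/3460 = 31.36994
P(25) = 112000 / (1 + 31.36994·e^(−0.0969·25)) = 112000 / (1 + 31.36994·0.0887)
= 112000 / 3.7825 ≈ 29610.04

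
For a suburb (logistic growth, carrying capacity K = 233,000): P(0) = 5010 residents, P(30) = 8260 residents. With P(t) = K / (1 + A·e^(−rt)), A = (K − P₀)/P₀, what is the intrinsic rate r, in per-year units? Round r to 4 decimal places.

r ≈ 0.0171 per year

A = (233000 − 5010)/5010 = 45.50699
8260 = 233000/(1 + 45.50699·e^(−r·30)) → e^(−30r) = (28.20823 − 1)/45.50699 = 0.597891
r = −ln(0.597891)/30 = 0.51435/30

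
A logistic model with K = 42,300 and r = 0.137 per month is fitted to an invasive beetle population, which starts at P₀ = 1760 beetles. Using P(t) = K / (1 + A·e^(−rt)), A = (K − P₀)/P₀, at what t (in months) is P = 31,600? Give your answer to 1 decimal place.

A = (42300 − 1760)/1760 = 23.03409
31600 = 42300/(1 + 23.03409·e^(−0.137t)) → 1 + 23.03409·e^(−0.137t) = 1.33861
e^(−0.137t) = 0.0147 → t = ln(68.02591)/0.137 = 4.21989/0.137

t ≈ 30.8 months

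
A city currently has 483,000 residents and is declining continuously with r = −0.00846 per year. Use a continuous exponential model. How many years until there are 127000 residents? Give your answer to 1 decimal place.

t ≈ 157.9 years

127000 = 483000 · e^(-0.00846·t)
t = ln(127000/483000) / -0.00846 = ln(0.26294) / -0.00846 = -1.33583 / -0.00846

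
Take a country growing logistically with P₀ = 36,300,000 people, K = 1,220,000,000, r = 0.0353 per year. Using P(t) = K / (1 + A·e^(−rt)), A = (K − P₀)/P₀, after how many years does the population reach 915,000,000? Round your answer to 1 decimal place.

A = (1220000000 − 36300000)/36300000 = 32.60882
915000000 = 1220000000/(1 + 32.60882·e^(−0.0353t)) → 1 + 32.60882·e^(−0.0353t) = 1.33333
e^(−0.0353t) = 0.010222 → t = ln(97.82645)/0.0353 = 4.58319/0.0353

t ≈ 129.8 years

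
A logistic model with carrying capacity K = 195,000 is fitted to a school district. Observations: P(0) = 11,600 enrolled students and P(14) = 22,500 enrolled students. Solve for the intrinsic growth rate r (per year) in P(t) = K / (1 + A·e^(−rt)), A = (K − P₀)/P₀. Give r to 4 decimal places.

r ≈ 0.0517 per year

A = (195000 − 11600)/11600 = 15.81034
22500 = 195000/(1 + 15.81034·e^(−r·14)) → e^(−14r) = (8.66667 − 1)/15.81034 = 0.484915
r = −ln(0.484915)/14 = 0.72378/14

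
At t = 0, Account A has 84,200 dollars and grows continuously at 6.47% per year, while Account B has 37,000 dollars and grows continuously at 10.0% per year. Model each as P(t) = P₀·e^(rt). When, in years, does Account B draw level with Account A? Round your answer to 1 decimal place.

t ≈ 23.3 years

84200·e^(0.0647t) = 37000·e^(0.1t)
84200/37000 = e^((0.1 − 0.0647)t) → ln(2.27568) = 0.0353·t
t = 0.82228 / 0.0353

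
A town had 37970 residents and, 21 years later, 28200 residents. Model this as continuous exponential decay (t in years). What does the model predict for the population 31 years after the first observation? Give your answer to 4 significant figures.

r = ln(28200/37970) / 21 ≈ -0.014165 per year
P(31) = 37970 · e^(-0.014165·31) = 37970 · 0.6446 ≈ 24475.37

≈ 24,480 residents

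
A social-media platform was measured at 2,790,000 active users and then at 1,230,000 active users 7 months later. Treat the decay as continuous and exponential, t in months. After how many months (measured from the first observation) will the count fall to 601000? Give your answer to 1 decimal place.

r = ln(1230000/2790000) / 7 ≈ -0.117004 per month
t = ln(601000/2790000) / r = -1.5352 / -0.117004 ≈ 13.121

t ≈ 13.1 months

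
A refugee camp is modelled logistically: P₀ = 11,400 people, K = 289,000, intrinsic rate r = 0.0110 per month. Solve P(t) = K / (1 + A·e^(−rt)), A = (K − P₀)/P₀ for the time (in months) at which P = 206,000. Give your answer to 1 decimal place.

A = (289000 − 11400)/11400 = 24.35088
206000 = 289000/(1 + 24.35088·e^(−0.011t)) → 1 + 24.35088·e^(−0.011t) = 1.40291
e^(−0.011t) = 0.016546 → t = ln(60.43712)/0.011 = 4.1016/0.011

t ≈ 372.9 months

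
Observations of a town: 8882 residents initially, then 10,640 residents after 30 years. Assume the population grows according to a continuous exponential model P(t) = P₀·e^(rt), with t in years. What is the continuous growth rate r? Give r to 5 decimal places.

r ≈ 0.00602 per year

10640 = 8882 · e^(r·30)
e^(30r) = 10640/8882 = 1.19793
r = ln(1.19793) / 30 = 0.18059 / 30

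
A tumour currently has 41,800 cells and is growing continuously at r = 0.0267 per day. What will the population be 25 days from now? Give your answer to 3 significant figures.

P(25) = 41800 · e^(0.0267·25) = 41800 · e^(0.6675)
= 41800 · 1.94936 ≈ 81483.16

≈ 81,500 cells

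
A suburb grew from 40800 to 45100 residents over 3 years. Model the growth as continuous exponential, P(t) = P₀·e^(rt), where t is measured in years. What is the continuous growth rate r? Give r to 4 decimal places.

r ≈ 0.0334 per year

45100 = 40800 · e^(r·3)
e^(3r) = 45100/40800 = 1.10539
r = ln(1.10539) / 3 = 0.1002 / 3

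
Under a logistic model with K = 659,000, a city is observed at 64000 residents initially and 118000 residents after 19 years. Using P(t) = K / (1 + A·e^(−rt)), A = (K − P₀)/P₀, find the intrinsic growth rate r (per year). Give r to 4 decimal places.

A = (659000 − 64000)/64000 = 9.29688
118000 = 659000/(1 + 9.29688·e^(−r·19)) → e^(−19r) = (5.58475 − 1)/9.29688 = 0.493149
r = −ln(0.493149)/19 = 0.70694/19

r ≈ 0.0372 per year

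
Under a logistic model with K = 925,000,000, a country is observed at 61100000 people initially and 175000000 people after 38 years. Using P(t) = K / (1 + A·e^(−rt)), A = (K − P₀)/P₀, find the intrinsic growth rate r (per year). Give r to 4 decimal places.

r ≈ 0.0314 per year

A = (925000000 − 61100000)/61100000 = 14.13912
175000000 = 925000000/(1 + 14.13912·e^(−r·38)) → e^(−38r) = (5.28571 − 1)/14.13912 = 0.30311
r = −ln(0.30311)/38 = 1.19366/38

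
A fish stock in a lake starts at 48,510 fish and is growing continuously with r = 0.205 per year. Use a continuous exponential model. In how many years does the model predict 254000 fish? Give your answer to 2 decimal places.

t ≈ 8.08 years

254000 = 48510 · e^(0.205·t)
t = ln(254000/48510) / 0.205 = ln(5.23603) / 0.205 = 1.65556 / 0.205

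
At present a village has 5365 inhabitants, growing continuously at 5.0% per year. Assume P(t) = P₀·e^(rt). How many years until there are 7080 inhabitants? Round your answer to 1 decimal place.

t ≈ 5.5 years

7080 = 5365 · e^(0.05·t)
t = ln(7080/5365) / 0.05 = ln(1.31966) / 0.05 = 0.27738 / 0.05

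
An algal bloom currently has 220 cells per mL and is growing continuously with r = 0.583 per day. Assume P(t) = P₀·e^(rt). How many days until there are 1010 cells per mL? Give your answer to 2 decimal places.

1010 = 220 · e^(0.583·t)
t = ln(1010/220) / 0.583 = ln(4.59091) / 0.583 = 1.52408 / 0.583

t ≈ 2.61 days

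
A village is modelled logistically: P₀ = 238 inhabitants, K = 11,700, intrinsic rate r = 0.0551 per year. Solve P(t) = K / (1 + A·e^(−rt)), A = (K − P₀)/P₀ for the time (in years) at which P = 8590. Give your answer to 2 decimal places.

A = (11700 − 238)/238 = 48.15966
8590 = 11700/(1 + 48.15966·e^(−0.0551t)) → 1 + 48.15966·e^(−0.0551t) = 1.36205
e^(−0.0551t) = 0.007518 → t = ln(133.01978)/0.0551 = 4.8905/0.0551

t ≈ 88.76 years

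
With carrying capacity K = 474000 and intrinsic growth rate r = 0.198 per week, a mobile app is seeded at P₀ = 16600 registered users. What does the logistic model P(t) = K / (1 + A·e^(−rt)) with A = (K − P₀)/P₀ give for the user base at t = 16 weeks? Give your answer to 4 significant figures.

≈ 219,500 registered users

A = (474000 − 16600)/16600 = 27.55422
P(16) = 474000 / (1 + 27.55422·e^(−0.198·16)) = 474000 / (1 + 27.55422·0.042088)
= 474000 / 2.15969 ≈ 219475.61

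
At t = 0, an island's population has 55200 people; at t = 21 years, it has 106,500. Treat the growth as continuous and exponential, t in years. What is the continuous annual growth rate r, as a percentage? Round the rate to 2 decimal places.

r ≈ 3.13% per year

106500 = 55200 · e^(r·21)
e^(21r) = 106500/55200 = 1.92935
r = ln(1.92935) / 21 = 0.65718 / 21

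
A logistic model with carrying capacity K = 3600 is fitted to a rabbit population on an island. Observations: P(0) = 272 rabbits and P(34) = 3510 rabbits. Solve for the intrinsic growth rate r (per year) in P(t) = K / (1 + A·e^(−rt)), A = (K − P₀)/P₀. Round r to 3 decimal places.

r ≈ 0.181 per year

A = (3600 − 272)/272 = 12.23529
3510 = 3600/(1 + 12.23529·e^(−r·34)) → e^(−34r) = (1.02564 − 1)/12.23529 = 0.002096
r = −ln(0.002096)/34 = 6.16789/34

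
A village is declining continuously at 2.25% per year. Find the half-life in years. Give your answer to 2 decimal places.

half-life ≈ 30.81 years

half-life = ln(2) / |r| = 0.69315 / 0.0225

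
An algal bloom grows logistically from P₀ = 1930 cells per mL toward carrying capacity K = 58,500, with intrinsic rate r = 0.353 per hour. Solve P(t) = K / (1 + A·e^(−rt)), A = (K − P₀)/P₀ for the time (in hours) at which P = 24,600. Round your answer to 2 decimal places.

A = (58500 − 1930)/1930 = 29.31088
24600 = 58500/(1 + 29.31088·e^(−0.353t)) → 1 + 29.31088·e^(−0.353t) = 2.37805
e^(−0.353t) = 0.047015 → t = ln(21.26984)/0.353 = 3.05729/0.353

t ≈ 8.66 hours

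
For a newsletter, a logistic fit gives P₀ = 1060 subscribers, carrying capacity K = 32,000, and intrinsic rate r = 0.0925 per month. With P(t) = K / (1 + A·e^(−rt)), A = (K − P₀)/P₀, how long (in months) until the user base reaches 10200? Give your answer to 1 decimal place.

t ≈ 28.3 months

A = (32000 − 1060)/1060 = 29.18868
10200 = 32000/(1 + 29.18868·e^(−0.0925t)) → 1 + 29.18868·e^(−0.0925t) = 3.13725
e^(−0.0925t) = 0.073222 → t = ln(13.65709)/0.0925 = 2.61426/0.0925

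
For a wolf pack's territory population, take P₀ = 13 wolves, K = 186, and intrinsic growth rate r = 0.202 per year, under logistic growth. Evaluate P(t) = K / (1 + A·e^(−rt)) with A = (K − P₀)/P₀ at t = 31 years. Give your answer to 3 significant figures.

A = (186 − 13)/13 = 13.30769
P(31) = 186 / (1 + 13.30769·e^(−0.202·31)) = 186 / (1 + 13.30769·0.001907)
= 186 / 1.02538 ≈ 181.4

≈ 181 wolves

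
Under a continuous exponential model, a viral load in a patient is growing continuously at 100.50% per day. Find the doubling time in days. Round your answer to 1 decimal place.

doubling time = ln(2) / |r| = 0.69315 / 1.005

doubling time ≈ 0.7 days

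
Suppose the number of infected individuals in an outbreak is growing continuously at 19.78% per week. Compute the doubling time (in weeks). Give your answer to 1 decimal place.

doubling time ≈ 3.5 weeks

doubling time = ln(2) / |r| = 0.69315 / 0.1978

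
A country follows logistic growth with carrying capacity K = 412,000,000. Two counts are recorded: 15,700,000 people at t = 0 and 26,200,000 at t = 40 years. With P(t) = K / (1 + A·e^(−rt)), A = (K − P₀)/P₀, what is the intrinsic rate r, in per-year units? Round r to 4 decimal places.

r ≈ 0.0135 per year

A = (412000000 − 15700000)/15700000 = 25.24204
26200000 = 412000000/(1 + 25.24204·e^(−r·40)) → e^(−40r) = (15.72519 − 1)/25.24204 = 0.58336
r = −ln(0.58336)/40 = 0.53895/40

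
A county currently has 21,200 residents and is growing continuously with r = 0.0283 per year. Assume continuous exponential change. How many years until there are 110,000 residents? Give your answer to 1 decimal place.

t ≈ 58.2 years

110000 = 21200 · e^(0.0283·t)
t = ln(110000/21200) / 0.0283 = ln(5.18868) / 0.0283 = 1.64648 / 0.0283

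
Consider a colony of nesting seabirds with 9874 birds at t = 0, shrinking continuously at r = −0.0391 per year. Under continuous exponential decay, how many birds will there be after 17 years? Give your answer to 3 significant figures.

≈ 5,080 birds

P(17) = 9874 · e^(-0.0391·17) = 9874 · e^(-0.6647)
= 9874 · 0.51443 ≈ 5079.46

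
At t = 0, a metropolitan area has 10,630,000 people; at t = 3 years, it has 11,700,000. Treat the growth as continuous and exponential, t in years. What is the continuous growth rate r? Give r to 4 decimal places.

r ≈ 0.0320 per year

11700000 = 10630000 · e^(r·3)
e^(3r) = 11700000/10630000 = 1.10066
r = ln(1.10066) / 3 = 0.09591 / 3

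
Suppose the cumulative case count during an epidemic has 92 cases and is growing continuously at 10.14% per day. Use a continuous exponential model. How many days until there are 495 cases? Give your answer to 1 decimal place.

t ≈ 16.6 days

495 = 92 · e^(0.1014·t)
t = ln(495/92) / 0.1014 = ln(5.38043) / 0.1014 = 1.68277 / 0.1014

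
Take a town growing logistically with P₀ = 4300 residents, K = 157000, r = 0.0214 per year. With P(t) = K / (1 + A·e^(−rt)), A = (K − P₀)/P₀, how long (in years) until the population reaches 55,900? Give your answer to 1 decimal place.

A = (157000 − 4300)/4300 = 35.51163
55900 = 157000/(1 + 35.51163·e^(−0.0214t)) → 1 + 35.51163·e^(−0.0214t) = 2.80859
e^(−0.0214t) = 0.050929 → t = ln(19.63501)/0.0214 = 2.97731/0.0214

t ≈ 139.1 years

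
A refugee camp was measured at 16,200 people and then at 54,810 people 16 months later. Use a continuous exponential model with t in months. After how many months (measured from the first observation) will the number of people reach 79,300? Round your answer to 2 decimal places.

t ≈ 20.85 months

r = ln(54810/16200) / 16 ≈ 0.076179 per month
t = ln(79300/16200) / r = 1.58823 / 0.076179 ≈ 20.849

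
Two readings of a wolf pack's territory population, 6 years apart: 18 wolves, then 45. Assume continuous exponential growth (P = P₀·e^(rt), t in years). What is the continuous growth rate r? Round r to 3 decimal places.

r ≈ 0.153 per year

45 = 18 · e^(r·6)
e^(6r) = 45/18 = 2.5
r = ln(2.5) / 6 = 0.91629 / 6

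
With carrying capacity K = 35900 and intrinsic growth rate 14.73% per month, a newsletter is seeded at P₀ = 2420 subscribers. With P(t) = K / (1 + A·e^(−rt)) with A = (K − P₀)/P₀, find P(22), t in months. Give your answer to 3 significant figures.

A = (35900 − 2420)/2420 = 13.83471
P(22) = 35900 / (1 + 13.83471·e^(−0.1473·22)) = 35900 / (1 + 13.83471·0.03914)
= 35900 / 1.5415 ≈ 23289.06

≈ 23,300 subscribers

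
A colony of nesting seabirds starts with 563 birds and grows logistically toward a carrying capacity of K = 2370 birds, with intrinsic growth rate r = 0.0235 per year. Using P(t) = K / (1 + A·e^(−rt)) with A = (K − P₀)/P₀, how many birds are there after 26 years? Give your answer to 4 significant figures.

A = (2370 − 563)/563 = 3.20959
P(26) = 2370 / (1 + 3.20959·e^(−0.0235·26)) = 2370 / (1 + 3.20959·0.542808)
= 2370 / 2.74219 ≈ 864.27

≈ 864.3 birds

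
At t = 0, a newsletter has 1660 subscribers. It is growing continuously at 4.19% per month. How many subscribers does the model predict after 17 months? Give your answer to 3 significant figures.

≈ 3,380 subscribers

P(17) = 1660 · e^(0.0419·17) = 1660 · e^(0.7123)
= 1660 · 2.03867 ≈ 3384.2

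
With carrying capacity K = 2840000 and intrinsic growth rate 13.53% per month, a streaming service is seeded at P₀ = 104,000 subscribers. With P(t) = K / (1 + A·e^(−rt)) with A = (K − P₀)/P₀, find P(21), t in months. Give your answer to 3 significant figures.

≈ 1,120,000 subscribers

A = (2840000 − 104000)/104000 = 26.30769
P(21) = 2840000 / (1 + 26.30769·e^(−0.1353·21)) = 2840000 / (1 + 26.30769·0.05835)
= 2840000 / 2.53505 ≈ 1120294.55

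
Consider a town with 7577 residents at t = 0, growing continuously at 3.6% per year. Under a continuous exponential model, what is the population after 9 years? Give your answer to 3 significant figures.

≈ 10,500 residents

P(9) = 7577 · e^(0.036·9) = 7577 · e^(0.324)
= 7577 · 1.38265 ≈ 10476.32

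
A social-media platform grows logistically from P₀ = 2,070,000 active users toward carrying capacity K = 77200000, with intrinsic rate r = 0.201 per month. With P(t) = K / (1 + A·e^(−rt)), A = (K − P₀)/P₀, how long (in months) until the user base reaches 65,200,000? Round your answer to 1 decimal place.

t ≈ 26.3 months

A = (77200000 − 2070000)/2070000 = 36.29469
65200000 = 77200000/(1 + 36.29469·e^(−0.201t)) → 1 + 36.29469·e^(−0.201t) = 1.18405
e^(−0.201t) = 0.005071 → t = ln(197.20113)/0.201 = 5.28422/0.201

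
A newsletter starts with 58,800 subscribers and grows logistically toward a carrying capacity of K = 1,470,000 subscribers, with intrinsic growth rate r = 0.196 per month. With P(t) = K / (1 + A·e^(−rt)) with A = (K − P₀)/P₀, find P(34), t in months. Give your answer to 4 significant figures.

≈ 1,426,000 subscribers

A = (1470000 − 58800)/58800 = 24
P(34) = 1470000 / (1 + 24·e^(−0.196·34)) = 1470000 / (1 + 24·0.001276)
= 1470000 / 1.03062 ≈ 1426319.3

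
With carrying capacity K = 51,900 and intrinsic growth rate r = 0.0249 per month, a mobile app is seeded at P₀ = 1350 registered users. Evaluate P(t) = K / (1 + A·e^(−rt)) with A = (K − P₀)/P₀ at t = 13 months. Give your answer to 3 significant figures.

A = (51900 − 1350)/1350 = 37.44444
P(13) = 51900 / (1 + 37.44444·e^(−0.0249·13)) = 51900 / (1 + 37.44444·0.723467)
= 51900 / 28.08983 ≈ 1847.64

≈ 1,850 registered users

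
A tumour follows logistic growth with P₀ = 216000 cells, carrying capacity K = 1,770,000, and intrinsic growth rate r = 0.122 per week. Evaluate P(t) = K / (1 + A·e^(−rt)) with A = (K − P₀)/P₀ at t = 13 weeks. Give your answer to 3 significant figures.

≈ 716,000 cells

A = (1770000 − 216000)/216000 = 7.19444
P(13) = 1770000 / (1 + 7.19444·e^(−0.122·13)) = 1770000 / (1 + 7.19444·0.204743)
= 1770000 / 2.47301 ≈ 715726.48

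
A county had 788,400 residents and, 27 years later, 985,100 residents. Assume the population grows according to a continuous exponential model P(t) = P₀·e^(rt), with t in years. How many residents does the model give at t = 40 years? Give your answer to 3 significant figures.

r = ln(985100/788400) / 27 ≈ 0.00825 per year
P(40) = 788400 · e^(0.00825·40) = 788400 · 1.39094 ≈ 1096619.1

≈ 1,100,000 residents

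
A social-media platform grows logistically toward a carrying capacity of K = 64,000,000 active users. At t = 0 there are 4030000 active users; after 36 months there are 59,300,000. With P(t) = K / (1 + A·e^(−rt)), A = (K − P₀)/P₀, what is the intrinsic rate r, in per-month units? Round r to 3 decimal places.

A = (64000000 − 4030000)/4030000 = 14.88089
59300000 = 64000000/(1 + 14.88089·e^(−r·36)) → e^(−36r) = (1.07926 − 1)/14.88089 = 0.005326
r = −ln(0.005326)/36 = 5.23512/36

r ≈ 0.145 per month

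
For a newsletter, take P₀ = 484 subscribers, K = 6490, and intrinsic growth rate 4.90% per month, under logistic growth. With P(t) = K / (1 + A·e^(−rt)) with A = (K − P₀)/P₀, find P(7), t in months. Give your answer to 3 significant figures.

A = (6490 − 484)/484 = 12.40909
P(7) = 6490 / (1 + 12.40909·e^(−0.049·7)) = 6490 / (1 + 12.40909·0.709638)
= 6490 / 9.80597 ≈ 661.84

≈ 662 subscribers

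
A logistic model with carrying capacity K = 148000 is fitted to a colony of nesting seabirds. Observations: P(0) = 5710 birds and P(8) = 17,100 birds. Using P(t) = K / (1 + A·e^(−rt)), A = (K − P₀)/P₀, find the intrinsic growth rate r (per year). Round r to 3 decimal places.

r ≈ 0.148 per year

A = (148000 − 5710)/5710 = 24.91944
17100 = 148000/(1 + 24.91944·e^(−r·8)) → e^(−8r) = (8.65497 − 1)/24.91944 = 0.307189
r = −ln(0.307189)/8 = 1.18029/8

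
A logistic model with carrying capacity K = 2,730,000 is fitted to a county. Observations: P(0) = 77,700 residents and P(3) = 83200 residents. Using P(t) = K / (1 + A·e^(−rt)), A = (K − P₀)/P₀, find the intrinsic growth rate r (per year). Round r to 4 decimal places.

r ≈ 0.0235 per year

A = (2730000 − 77700)/77700 = 34.13514
83200 = 2730000/(1 + 34.13514·e^(−r·3)) → e^(−3r) = (32.8125 − 1)/34.13514 = 0.931958
r = −ln(0.931958)/3 = 0.07047/3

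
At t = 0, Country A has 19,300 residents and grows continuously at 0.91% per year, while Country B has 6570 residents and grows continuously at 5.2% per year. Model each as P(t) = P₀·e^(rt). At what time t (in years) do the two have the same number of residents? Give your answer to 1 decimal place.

t ≈ 25.1 years

19300·e^(0.0091t) = 6570·e^(0.052t)
19300/6570 = e^((0.052 − 0.0091)t) → ln(2.9376) = 0.0429·t
t = 1.07759 / 0.0429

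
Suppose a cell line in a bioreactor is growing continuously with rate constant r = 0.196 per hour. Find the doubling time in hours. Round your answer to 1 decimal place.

doubling time = ln(2) / |r| = 0.69315 / 0.196

doubling time ≈ 3.5 hours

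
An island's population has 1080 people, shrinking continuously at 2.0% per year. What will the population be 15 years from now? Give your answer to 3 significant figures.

P(15) = 1080 · e^(-0.02·15) = 1080 · e^(-0.3)
= 1080 · 0.74082 ≈ 800.08

≈ 800 people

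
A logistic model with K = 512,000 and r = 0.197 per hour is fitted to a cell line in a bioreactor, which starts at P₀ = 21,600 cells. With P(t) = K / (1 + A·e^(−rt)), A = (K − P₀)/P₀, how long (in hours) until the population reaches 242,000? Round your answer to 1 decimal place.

A = (512000 − 21600)/21600 = 22.7037
242000 = 512000/(1 + 22.7037·e^(−0.197t)) → 1 + 22.7037·e^(−0.197t) = 2.1157
e^(−0.197t) = 0.049142 → t = ln(20.34925)/0.197 = 3.01304/0.197

t ≈ 15.3 hours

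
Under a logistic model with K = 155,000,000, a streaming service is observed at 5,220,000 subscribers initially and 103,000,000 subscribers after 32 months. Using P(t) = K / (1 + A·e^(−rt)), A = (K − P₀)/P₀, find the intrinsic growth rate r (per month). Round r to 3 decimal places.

r ≈ 0.126 per month

A = (155000000 − 5220000)/5220000 = 28.69349
103000000 = 155000000/(1 + 28.69349·e^(−r·32)) → e^(−32r) = (1.50485 − 1)/28.69349 = 0.017595
r = −ln(0.017595)/32 = 4.04016/32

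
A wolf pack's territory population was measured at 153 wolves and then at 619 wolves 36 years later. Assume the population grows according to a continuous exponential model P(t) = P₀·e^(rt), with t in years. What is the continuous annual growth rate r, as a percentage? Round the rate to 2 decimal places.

r ≈ 3.88% per year

619 = 153 · e^(r·36)
e^(36r) = 619/153 = 4.04575
r = ln(4.04575) / 36 = 1.39767 / 36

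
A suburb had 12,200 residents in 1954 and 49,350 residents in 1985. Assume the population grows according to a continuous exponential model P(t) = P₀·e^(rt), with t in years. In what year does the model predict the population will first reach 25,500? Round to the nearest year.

r = ln(49350/12200) / 31 = 1.3975/31 ≈ 0.045081 per year
t = ln(25500/12200) / r = 0.73724/0.045081 ≈ 16.35 years after 1954

year 1970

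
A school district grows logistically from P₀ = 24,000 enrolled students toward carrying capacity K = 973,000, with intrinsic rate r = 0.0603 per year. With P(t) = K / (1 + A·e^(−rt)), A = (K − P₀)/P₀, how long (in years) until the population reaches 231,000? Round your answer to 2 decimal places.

t ≈ 41.63 years

A = (973000 − 24000)/24000 = 39.54167
231000 = 973000/(1 + 39.54167·e^(−0.0603t)) → 1 + 39.54167·e^(−0.0603t) = 4.21212
e^(−0.0603t) = 0.081234 → t = ln(12.31014)/0.0603 = 2.51042/0.0603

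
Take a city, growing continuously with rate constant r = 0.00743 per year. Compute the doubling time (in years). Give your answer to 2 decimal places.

doubling time = ln(2) / |r| = 0.69315 / 0.00743

doubling time ≈ 93.29 years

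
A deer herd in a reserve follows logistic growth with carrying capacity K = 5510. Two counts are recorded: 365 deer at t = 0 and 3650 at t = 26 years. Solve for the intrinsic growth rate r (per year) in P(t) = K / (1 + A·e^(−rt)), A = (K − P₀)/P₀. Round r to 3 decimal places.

A = (5510 − 365)/365 = 14.09589
3650 = 5510/(1 + 14.09589·e^(−r·26)) → e^(−26r) = (1.50959 − 1)/14.09589 = 0.036152
r = −ln(0.036152)/26 = 3.32003/26

r ≈ 0.128 per year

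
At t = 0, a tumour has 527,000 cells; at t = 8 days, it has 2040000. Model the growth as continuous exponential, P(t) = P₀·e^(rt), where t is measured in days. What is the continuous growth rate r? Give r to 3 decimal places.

r ≈ 0.169 per day

2040000 = 527000 · e^(r·8)
e^(8r) = 2040000/527000 = 3.87097
r = ln(3.87097) / 8 = 1.3535 / 8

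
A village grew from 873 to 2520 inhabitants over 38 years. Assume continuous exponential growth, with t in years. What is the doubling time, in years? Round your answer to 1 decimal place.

r = ln(2520/873) / 38 = ln(2.8866) / 38 ≈ 0.027897 per year
doubling time = ln 2 / |r| = 0.69315 / 0.027897

doubling time ≈ 24.8 years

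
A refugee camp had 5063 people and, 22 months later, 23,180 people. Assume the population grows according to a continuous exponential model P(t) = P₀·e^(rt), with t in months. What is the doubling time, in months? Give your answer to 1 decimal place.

r = ln(23180/5063) / 22 = ln(4.57831) / 22 ≈ 0.069151 per month
doubling time = ln 2 / |r| = 0.69315 / 0.069151

doubling time ≈ 10.0 months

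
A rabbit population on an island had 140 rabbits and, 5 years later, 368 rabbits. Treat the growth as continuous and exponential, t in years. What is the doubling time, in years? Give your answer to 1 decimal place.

r = ln(368/140) / 5 = ln(2.62857) / 5 ≈ 0.193288 per year
doubling time = ln 2 / |r| = 0.69315 / 0.193288

doubling time ≈ 3.6 years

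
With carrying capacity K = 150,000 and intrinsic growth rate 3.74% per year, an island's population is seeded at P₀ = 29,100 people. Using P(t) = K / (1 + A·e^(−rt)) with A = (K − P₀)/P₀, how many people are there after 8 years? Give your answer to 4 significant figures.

A = (150000 − 29100)/29100 = 4.15464
P(8) = 150000 / (1 + 4.15464·e^(−0.0374·8)) = 150000 / (1 + 4.15464·0.741411)
= 150000 / 4.0803 ≈ 36762.04

≈ 36,760 people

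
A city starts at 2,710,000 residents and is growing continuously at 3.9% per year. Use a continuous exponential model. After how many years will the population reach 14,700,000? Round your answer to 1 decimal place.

t ≈ 43.4 years

14700000 = 2710000 · e^(0.039·t)
t = ln(14700000/2710000) / 0.039 = ln(5.42435) / 0.039 = 1.6909 / 0.039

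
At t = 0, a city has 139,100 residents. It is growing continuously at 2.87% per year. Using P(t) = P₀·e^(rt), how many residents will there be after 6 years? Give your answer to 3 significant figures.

≈ 165,000 residents

P(6) = 139100 · e^(0.0287·6) = 139100 · e^(0.1722)
= 139100 · 1.18792 ≈ 165239.03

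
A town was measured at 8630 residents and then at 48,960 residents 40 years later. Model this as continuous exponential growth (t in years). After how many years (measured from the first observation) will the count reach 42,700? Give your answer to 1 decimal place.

r = ln(48960/8630) / 40 ≈ 0.043394 per year
t = ln(42700/8630) / r = 1.59895 / 0.043394 ≈ 36.847

t ≈ 36.8 years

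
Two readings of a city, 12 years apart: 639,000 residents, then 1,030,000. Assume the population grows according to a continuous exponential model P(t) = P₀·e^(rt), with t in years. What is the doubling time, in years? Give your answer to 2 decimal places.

r = ln(1030000/639000) / 12 = ln(1.61189) / 12 ≈ 0.039784 per year
doubling time = ln 2 / |r| = 0.69315 / 0.039784

doubling time ≈ 17.42 years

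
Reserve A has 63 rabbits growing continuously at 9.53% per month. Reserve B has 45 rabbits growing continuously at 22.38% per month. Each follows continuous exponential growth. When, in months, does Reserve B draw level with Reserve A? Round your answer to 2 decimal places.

63·e^(0.0953t) = 45·e^(0.2238t)
63/45 = e^((0.2238 − 0.0953)t) → ln(1.4) = 0.1285·t
t = 0.33647 / 0.1285

t ≈ 2.62 months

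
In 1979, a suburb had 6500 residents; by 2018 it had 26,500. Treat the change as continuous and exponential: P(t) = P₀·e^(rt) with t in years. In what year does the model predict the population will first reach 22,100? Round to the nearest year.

year 2013

r = ln(26500/6500) / 39 = 1.40534/39 ≈ 0.036034 per year
t = ln(22100/6500) / r = 1.22378/0.036034 ≈ 33.96 years after 1979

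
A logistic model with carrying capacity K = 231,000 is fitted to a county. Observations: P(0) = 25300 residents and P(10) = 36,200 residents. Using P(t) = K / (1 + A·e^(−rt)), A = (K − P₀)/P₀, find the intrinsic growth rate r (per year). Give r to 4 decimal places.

r ≈ 0.0413 per year

A = (231000 − 25300)/25300 = 8.13043
36200 = 231000/(1 + 8.13043·e^(−r·10)) → e^(−10r) = (6.38122 − 1)/8.13043 = 0.661861
r = −ln(0.661861)/10 = 0.4127/10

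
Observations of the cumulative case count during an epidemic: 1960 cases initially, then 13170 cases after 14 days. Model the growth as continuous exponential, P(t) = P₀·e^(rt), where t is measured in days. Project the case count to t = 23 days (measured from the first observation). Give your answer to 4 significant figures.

r = ln(13170/1960) / 14 ≈ 0.136071 per day
P(23) = 1960 · e^(0.136071·23) = 1960 · 22.8657 ≈ 44816.77

≈ 44,820 cases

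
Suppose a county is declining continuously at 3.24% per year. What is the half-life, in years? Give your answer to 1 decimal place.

half-life ≈ 21.4 years

half-life = ln(2) / |r| = 0.69315 / 0.0324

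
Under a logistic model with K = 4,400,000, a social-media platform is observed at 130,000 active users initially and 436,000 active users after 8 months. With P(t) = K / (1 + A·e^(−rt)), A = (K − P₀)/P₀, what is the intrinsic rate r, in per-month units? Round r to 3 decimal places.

r ≈ 0.161 per month

A = (4400000 − 130000)/130000 = 32.84615
436000 = 4400000/(1 + 32.84615·e^(−r·8)) → e^(−8r) = (10.09174 − 1)/32.84615 = 0.276798
r = −ln(0.276798)/8 = 1.28447/8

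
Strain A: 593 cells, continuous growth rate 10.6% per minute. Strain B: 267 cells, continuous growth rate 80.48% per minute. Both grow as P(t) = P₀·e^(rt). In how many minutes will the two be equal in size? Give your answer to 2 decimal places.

t ≈ 1.14 minutes

593·e^(0.106t) = 267·e^(0.8048t)
593/267 = e^((0.8048 − 0.106)t) → ln(2.22097) = 0.6988·t
t = 0.79795 / 0.6988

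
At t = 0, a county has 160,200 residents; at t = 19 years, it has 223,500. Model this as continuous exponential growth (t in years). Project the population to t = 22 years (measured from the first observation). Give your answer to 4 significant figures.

r = ln(223500/160200) / 19 ≈ 0.017526 per year
P(22) = 160200 · e^(0.017526·22) = 160200 · 1.47045 ≈ 235565.39

≈ 235,600 residents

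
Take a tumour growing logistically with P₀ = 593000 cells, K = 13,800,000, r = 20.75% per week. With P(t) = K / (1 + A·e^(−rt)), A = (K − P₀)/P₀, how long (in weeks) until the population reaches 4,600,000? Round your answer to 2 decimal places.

t ≈ 11.62 weeks

A = (13800000 − 593000)/593000 = 22.2715
4600000 = 13800000/(1 + 22.2715·e^(−0.2075t)) → 1 + 22.2715·e^(−0.2075t) = 3
e^(−0.2075t) = 0.089801 → t = ln(11.13575)/0.2075 = 2.41016/0.2075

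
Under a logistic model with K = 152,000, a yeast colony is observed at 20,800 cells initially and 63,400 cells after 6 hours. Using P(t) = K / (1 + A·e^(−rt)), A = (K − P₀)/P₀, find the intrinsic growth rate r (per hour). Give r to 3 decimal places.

r ≈ 0.251 per hour

A = (152000 − 20800)/20800 = 6.30769
63400 = 152000/(1 + 6.30769·e^(−r·6)) → e^(−6r) = (2.39748 − 1)/6.30769 = 0.221551
r = −ln(0.221551)/6 = 1.5071/6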